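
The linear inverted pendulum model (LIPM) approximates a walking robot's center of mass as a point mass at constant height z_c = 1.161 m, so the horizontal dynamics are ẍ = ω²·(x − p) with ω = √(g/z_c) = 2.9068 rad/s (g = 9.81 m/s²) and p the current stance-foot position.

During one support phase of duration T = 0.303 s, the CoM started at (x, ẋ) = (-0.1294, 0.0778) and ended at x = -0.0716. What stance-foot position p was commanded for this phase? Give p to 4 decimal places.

ωT = 2.9068·0.303 = 0.880760; cosh(ωT) = 1.413601, sinh(ωT) = 0.999133
x(T) = p + (x₀−p)·cosh(ωT) + (ẋ₀/ω)·sinh(ωT) ⇒ p·(1 − cosh) = x(T) − x₀·cosh − (ẋ₀/ω)·sinh
numerator   = -0.0716 − (-0.1294)·1.413601 − (0.0778/2.9068)·0.999133 = 0.084578
denominator = 1 − 1.413601 = -0.413601
p = 0.084578 / -0.413601 = -0.2045

p = -0.2045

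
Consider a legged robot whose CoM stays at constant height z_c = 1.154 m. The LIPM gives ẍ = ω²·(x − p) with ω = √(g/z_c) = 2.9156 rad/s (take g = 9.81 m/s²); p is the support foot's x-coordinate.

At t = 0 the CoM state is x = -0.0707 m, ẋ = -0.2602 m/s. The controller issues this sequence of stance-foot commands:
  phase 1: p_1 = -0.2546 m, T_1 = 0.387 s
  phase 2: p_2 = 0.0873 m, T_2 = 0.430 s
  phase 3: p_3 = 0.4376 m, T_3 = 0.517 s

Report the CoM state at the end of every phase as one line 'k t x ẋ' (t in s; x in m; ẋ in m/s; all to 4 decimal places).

1 0.3870 -0.0641 0.2976
2 0.8170 -0.0354 -0.1466
3 1.3340 -0.7904 -3.3073

phase 1: p=-0.2546, T=0.387, ωT=1.128337, cosh=1.707042, sinh=1.383471; start (x,ẋ)=(-0.070700, -0.260200) → end (x,ẋ)=(-0.064142, 0.297616)
phase 2: p=0.0873, T=0.430, ωT=1.253708, cosh=1.894377, sinh=1.608932; start (x,ẋ)=(-0.064142, 0.297616) → end (x,ẋ)=(-0.035352, -0.146617)
phase 3: p=0.4376, T=0.517, ωT=1.507365, cosh=2.368156, sinh=2.146663; start (x,ẋ)=(-0.035352, -0.146617) → end (x,ẋ)=(-0.790374, -3.307331)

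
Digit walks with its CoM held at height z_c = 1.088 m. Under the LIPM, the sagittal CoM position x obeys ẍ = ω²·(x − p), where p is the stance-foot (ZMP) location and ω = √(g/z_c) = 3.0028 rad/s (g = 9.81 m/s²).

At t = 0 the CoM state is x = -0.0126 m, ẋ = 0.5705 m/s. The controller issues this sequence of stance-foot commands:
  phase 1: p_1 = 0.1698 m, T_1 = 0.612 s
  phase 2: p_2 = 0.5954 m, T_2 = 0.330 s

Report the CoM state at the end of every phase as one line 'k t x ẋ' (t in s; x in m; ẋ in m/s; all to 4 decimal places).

phase 1: p=0.1698, T=0.612, ωT=1.837714, cosh=3.220670, sinh=3.061489; start (x,ẋ)=(-0.012600, 0.570500) → end (x,ẋ)=(0.164000, 0.160582)
phase 2: p=0.5954, T=0.330, ωT=0.990924, cosh=1.532478, sinh=1.161244; start (x,ẋ)=(0.164000, 0.160582) → end (x,ẋ)=(-0.003611, -1.258197)

1 0.6120 0.1640 0.1606
2 0.9420 -0.0036 -1.2582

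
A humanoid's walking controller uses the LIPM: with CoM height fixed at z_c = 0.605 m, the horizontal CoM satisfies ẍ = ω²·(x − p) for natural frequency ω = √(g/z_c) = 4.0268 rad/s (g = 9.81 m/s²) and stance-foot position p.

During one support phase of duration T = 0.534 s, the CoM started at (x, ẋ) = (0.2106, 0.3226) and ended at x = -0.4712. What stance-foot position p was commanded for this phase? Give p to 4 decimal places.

ωT = 4.0268·0.534 = 2.150311; cosh(ωT) = 4.351989, sinh(ωT) = 4.235541
x(T) = p + (x₀−p)·cosh(ωT) + (ẋ₀/ω)·sinh(ωT) ⇒ p·(1 − cosh) = x(T) − x₀·cosh − (ẋ₀/ω)·sinh
numerator   = -0.4712 − (0.2106)·4.351989 − (0.3226/4.0268)·4.235541 = -1.727052
denominator = 1 − 4.351989 = -3.351989
p = -1.727052 / -3.351989 = 0.5152

p = 0.5152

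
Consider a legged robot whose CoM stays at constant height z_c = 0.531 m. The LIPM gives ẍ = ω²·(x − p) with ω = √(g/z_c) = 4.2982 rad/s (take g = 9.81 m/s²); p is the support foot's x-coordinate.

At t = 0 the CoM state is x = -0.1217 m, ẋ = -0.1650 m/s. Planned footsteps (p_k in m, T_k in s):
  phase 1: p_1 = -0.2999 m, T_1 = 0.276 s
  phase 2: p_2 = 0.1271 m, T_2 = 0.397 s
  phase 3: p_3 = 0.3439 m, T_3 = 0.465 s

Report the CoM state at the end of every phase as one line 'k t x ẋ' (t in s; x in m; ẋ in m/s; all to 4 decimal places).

phase 1: p=-0.2999, T=0.276, ωT=1.186303, cosh=1.790150, sinh=1.484802; start (x,ẋ)=(-0.121700, -0.165000) → end (x,ẋ)=(-0.037894, 0.841893)
phase 2: p=0.1271, T=0.397, ωT=1.706385, cosh=2.845267, sinh=2.663746; start (x,ẋ)=(-0.037894, 0.841893) → end (x,ẋ)=(0.179399, 0.506342)
phase 3: p=0.3439, T=0.465, ωT=1.998663, cosh=3.757350, sinh=3.621834; start (x,ẋ)=(0.179399, 0.506342) → end (x,ẋ)=(0.152475, -0.658346)

1 0.2760 -0.0379 0.8419
2 0.6730 0.1794 0.5063
3 1.1380 0.1525 -0.6583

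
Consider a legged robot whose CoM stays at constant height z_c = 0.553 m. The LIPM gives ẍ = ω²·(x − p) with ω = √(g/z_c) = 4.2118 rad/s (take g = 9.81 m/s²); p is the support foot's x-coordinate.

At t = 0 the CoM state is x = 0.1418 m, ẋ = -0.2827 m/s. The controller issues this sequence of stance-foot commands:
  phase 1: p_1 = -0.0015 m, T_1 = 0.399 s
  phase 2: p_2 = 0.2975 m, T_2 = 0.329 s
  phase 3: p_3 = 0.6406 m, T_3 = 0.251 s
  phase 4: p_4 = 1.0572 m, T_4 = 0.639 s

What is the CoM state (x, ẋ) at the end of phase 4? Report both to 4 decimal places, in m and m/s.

x = 0.0127, ẋ = -4.2397

phase 1: p=-0.0015, T=0.399, ωT=1.680508, cosh=2.777281, sinh=2.591002; start (x,ẋ)=(0.141800, -0.282700) → end (x,ẋ)=(0.222574, 0.778664)
phase 2: p=0.2975, T=0.329, ωT=1.385682, cosh=2.123853, sinh=1.873700; start (x,ẋ)=(0.222574, 0.778664) → end (x,ẋ)=(0.484772, 1.062478)
phase 3: p=0.6406, T=0.251, ωT=1.057162, cosh=1.612816, sinh=1.265375; start (x,ẋ)=(0.484772, 1.062478) → end (x,ẋ)=(0.708484, 0.883093)
phase 4: p=1.0572, T=0.639, ωT=2.691340, cosh=7.409611, sinh=7.341821; start (x,ẋ)=(0.708484, 0.883093) → end (x,ẋ)=(0.012717, -4.239722)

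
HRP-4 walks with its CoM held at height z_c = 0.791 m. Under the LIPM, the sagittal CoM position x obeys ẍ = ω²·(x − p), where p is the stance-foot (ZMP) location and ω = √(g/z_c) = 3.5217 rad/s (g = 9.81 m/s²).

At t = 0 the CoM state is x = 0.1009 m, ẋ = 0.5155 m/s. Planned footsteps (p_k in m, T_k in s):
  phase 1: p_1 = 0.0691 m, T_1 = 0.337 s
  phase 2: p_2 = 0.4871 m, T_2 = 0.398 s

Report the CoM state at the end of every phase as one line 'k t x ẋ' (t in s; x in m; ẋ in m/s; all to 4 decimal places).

1 0.3370 0.3435 1.0896
2 0.7350 0.7681 1.3824

phase 1: p=0.0691, T=0.337, ωT=1.186813, cosh=1.790907, sinh=1.485715; start (x,ẋ)=(0.100900, 0.515500) → end (x,ẋ)=(0.343527, 1.089598)
phase 2: p=0.4871, T=0.398, ωT=1.401637, cosh=2.154018, sinh=1.907824; start (x,ẋ)=(0.343527, 1.089598) → end (x,ẋ)=(0.768113, 1.382377)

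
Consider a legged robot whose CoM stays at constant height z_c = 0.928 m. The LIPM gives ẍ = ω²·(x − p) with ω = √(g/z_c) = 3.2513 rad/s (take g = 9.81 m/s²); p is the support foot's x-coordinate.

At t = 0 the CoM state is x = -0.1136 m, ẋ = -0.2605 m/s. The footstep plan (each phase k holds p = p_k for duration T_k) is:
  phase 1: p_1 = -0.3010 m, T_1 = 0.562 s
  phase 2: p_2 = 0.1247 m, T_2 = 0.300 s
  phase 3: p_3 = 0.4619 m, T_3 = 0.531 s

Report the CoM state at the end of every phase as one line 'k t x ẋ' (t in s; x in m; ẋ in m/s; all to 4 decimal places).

phase 1: p=-0.3010, T=0.562, ωT=1.827231, cosh=3.188752, sinh=3.027894; start (x,ẋ)=(-0.113600, -0.260500) → end (x,ẋ)=(0.053972, 1.014206)
phase 2: p=0.1247, T=0.300, ωT=0.975390, cosh=1.514623, sinh=1.137578; start (x,ẋ)=(0.053972, 1.014206) → end (x,ẋ)=(0.372428, 1.274545)
phase 3: p=0.4619, T=0.531, ωT=1.726440, cosh=2.899264, sinh=2.721347; start (x,ẋ)=(0.372428, 1.274545) → end (x,ẋ)=(1.269296, 2.903604)

1 0.5620 0.0540 1.0142
2 0.8620 0.3724 1.2745
3 1.3930 1.2693 2.9036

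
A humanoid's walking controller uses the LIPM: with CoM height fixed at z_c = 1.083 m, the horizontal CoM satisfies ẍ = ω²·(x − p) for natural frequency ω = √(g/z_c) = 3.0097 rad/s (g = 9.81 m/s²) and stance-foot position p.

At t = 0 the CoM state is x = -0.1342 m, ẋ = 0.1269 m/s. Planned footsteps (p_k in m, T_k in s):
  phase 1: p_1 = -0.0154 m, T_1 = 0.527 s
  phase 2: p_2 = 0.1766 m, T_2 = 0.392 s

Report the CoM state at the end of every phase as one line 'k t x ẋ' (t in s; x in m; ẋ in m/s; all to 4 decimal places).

phase 1: p=-0.0154, T=0.527, ωT=1.586112, cosh=2.544720, sinh=2.340000; start (x,ẋ)=(-0.134200, 0.126900) → end (x,ẋ)=(-0.219050, -0.513748)
phase 2: p=0.1766, T=0.392, ωT=1.179802, cosh=1.780535, sinh=1.473196; start (x,ẋ)=(-0.219050, -0.513748) → end (x,ẋ)=(-0.779339, -2.669008)

1 0.5270 -0.2190 -0.5137
2 0.9190 -0.7793 -2.6690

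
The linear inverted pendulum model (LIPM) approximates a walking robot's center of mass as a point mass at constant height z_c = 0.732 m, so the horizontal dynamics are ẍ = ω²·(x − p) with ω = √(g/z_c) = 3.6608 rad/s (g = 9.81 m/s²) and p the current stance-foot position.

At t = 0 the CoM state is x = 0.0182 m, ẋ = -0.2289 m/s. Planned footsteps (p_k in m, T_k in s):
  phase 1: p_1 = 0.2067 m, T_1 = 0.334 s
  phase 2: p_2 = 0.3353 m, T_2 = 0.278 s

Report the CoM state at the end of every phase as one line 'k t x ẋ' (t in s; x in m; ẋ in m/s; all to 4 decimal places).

phase 1: p=0.2067, T=0.334, ωT=1.222707, cosh=1.845401, sinh=1.550969; start (x,ẋ)=(0.018200, -0.228900) → end (x,ẋ)=(-0.238136, -1.492675)
phase 2: p=0.3353, T=0.278, ωT=1.017702, cosh=1.564127, sinh=1.202703; start (x,ẋ)=(-0.238136, -1.492675) → end (x,ẋ)=(-1.052024, -4.859490)

1 0.3340 -0.2381 -1.4927
2 0.6120 -1.0520 -4.8595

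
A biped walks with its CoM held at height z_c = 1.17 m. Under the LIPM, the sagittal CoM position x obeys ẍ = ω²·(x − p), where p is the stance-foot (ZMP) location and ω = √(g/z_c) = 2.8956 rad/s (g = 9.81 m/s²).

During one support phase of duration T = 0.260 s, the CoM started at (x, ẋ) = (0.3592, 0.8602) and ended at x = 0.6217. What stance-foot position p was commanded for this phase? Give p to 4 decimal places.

ωT = 2.8956·0.260 = 0.752856; cosh(ωT) = 1.297037, sinh(ωT) = 0.826018
x(T) = p + (x₀−p)·cosh(ωT) + (ẋ₀/ω)·sinh(ωT) ⇒ p·(1 − cosh) = x(T) − x₀·cosh − (ẋ₀/ω)·sinh
numerator   = 0.6217 − (0.3592)·1.297037 − (0.8602/2.8956)·0.826018 = -0.089582
denominator = 1 − 1.297037 = -0.297037
p = -0.089582 / -0.297037 = 0.3016

p = 0.3016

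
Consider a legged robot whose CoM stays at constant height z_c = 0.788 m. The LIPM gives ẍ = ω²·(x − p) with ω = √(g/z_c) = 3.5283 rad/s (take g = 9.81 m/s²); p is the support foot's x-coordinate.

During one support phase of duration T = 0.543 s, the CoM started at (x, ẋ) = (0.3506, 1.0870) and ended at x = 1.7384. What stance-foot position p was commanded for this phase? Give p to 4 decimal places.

ωT = 3.5283·0.543 = 1.915867; cosh(ωT) = 3.470020, sinh(ωT) = 3.322805
x(T) = p + (x₀−p)·cosh(ωT) + (ẋ₀/ω)·sinh(ωT) ⇒ p·(1 − cosh) = x(T) − x₀·cosh − (ẋ₀/ω)·sinh
numerator   = 1.7384 − (0.3506)·3.470020 − (1.0870/3.5283)·3.322805 = -0.501880
denominator = 1 − 3.470020 = -2.470020
p = -0.501880 / -2.470020 = 0.2032

p = 0.2032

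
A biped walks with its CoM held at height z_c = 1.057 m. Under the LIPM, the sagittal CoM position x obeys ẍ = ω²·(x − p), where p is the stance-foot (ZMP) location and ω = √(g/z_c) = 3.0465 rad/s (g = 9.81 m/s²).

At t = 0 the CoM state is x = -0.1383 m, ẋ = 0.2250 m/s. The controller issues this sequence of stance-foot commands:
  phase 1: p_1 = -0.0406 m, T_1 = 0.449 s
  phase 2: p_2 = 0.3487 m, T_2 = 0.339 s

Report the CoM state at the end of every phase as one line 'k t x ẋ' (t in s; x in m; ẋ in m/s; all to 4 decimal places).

phase 1: p=-0.0406, T=0.449, ωT=1.367878, cosh=2.090829, sinh=1.836182; start (x,ẋ)=(-0.138300, 0.225000) → end (x,ẋ)=(-0.109262, -0.076090)
phase 2: p=0.3487, T=0.339, ωT=1.032764, cosh=1.582420, sinh=1.226398; start (x,ẋ)=(-0.109262, -0.076090) → end (x,ẋ)=(-0.406619, -1.831455)

1 0.4490 -0.1093 -0.0761
2 0.7880 -0.4066 -1.8315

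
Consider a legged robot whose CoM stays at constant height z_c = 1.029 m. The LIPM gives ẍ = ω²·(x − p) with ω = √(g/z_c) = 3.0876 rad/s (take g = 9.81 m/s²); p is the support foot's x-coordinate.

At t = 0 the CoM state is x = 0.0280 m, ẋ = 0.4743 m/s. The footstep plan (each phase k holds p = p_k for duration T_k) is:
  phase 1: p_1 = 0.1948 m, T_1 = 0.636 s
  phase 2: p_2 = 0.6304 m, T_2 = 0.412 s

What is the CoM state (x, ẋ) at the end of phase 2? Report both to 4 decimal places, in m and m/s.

phase 1: p=0.1948, T=0.636, ωT=1.963714, cosh=3.633038, sinh=3.492702; start (x,ẋ)=(0.028000, 0.474300) → end (x,ẋ)=(0.125339, -0.075632)
phase 2: p=0.6304, T=0.412, ωT=1.272091, cosh=1.924276, sinh=1.644031; start (x,ẋ)=(0.125339, -0.075632) → end (x,ẋ)=(-0.381749, -2.709284)

x = -0.3817, ẋ = -2.7093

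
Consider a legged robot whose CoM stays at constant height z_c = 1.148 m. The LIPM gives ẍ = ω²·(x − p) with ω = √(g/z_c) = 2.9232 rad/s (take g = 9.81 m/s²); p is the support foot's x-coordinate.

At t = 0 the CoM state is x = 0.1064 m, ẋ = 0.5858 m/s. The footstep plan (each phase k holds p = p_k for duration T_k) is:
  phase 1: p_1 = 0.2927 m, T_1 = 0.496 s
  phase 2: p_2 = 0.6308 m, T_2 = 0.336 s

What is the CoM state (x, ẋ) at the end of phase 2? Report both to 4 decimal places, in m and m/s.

x = 0.1793, ẋ = -0.8503

phase 1: p=0.2927, T=0.496, ωT=1.449907, cosh=2.248655, sinh=2.014063; start (x,ẋ)=(0.106400, 0.585800) → end (x,ẋ)=(0.277387, 0.220419)
phase 2: p=0.6308, T=0.336, ωT=0.982195, cosh=1.522400, sinh=1.147912; start (x,ẋ)=(0.277387, 0.220419) → end (x,ẋ)=(0.179321, -0.850337)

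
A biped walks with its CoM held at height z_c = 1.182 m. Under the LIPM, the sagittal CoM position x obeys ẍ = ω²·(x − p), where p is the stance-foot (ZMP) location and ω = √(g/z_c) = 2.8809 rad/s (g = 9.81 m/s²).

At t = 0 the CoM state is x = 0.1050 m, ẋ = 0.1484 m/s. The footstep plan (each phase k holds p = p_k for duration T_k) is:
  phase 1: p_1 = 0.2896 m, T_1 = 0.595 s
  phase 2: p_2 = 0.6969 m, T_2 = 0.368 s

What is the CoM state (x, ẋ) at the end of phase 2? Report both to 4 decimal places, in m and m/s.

phase 1: p=0.2896, T=0.595, ωT=1.714136, cosh=2.865997, sinh=2.685877; start (x,ẋ)=(0.105000, 0.148400) → end (x,ẋ)=(-0.101109, -1.003074)
phase 2: p=0.6969, T=0.368, ωT=1.060171, cosh=1.616631, sinh=1.270234; start (x,ẋ)=(-0.101109, -1.003074) → end (x,ẋ)=(-1.035457, -4.541848)

x = -1.0355, ẋ = -4.5418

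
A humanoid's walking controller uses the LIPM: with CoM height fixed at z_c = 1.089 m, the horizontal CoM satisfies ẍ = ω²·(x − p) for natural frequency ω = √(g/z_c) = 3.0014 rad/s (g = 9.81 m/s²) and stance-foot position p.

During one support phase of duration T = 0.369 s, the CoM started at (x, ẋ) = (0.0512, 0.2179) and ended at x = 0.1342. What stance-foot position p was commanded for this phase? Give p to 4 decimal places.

p = 0.0731

ωT = 3.0014·0.369 = 1.107517; cosh(ωT) = 1.678605, sinh(ωT) = 1.348227
x(T) = p + (x₀−p)·cosh(ωT) + (ẋ₀/ω)·sinh(ωT) ⇒ p·(1 − cosh) = x(T) − x₀·cosh − (ẋ₀/ω)·sinh
numerator   = 0.1342 − (0.0512)·1.678605 − (0.2179/3.0014)·1.348227 = -0.049625
denominator = 1 − 1.678605 = -0.678605
p = -0.049625 / -0.678605 = 0.0731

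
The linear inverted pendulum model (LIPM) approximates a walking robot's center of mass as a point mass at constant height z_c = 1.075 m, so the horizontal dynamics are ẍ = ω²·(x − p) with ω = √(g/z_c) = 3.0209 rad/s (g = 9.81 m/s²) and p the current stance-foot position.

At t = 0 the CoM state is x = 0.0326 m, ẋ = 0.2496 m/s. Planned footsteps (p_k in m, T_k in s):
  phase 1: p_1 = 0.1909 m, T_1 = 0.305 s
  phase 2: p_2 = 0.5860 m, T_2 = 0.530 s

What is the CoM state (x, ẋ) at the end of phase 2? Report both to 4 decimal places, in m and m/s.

phase 1: p=0.1909, T=0.305, ωT=0.921374, cosh=1.455357, sinh=1.057385; start (x,ẋ)=(0.032600, 0.249600) → end (x,ẋ)=(0.047883, -0.142393)
phase 2: p=0.5860, T=0.530, ωT=1.601077, cosh=2.580024, sinh=2.378345; start (x,ẋ)=(0.047883, -0.142393) → end (x,ẋ)=(-0.914461, -4.233612)

x = -0.9145, ẋ = -4.2336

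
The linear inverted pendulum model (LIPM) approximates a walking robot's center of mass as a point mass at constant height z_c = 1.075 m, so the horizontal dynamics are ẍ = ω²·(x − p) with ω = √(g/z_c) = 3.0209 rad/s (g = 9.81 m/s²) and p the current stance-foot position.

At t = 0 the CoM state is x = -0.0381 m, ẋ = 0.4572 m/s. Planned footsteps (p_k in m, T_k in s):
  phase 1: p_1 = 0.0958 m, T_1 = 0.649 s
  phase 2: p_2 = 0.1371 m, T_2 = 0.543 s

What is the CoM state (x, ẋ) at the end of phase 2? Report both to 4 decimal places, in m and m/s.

phase 1: p=0.0958, T=0.649, ωT=1.960564, cosh=3.622056, sinh=3.481277; start (x,ẋ)=(-0.038100, 0.457200) → end (x,ẋ)=(0.137683, 0.247833)
phase 2: p=0.1371, T=0.543, ωT=1.640349, cosh=2.675440, sinh=2.481528; start (x,ẋ)=(0.137683, 0.247833) → end (x,ẋ)=(0.342242, 0.667430)

x = 0.3422, ẋ = 0.6674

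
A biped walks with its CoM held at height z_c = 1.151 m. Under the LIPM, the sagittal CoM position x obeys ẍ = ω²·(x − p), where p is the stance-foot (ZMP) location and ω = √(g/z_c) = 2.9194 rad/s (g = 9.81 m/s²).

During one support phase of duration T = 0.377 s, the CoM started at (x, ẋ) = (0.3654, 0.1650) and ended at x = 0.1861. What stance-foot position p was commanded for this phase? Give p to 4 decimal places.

ωT = 2.9194·0.377 = 1.100614; cosh(ωT) = 1.669339, sinh(ωT) = 1.336672
x(T) = p + (x₀−p)·cosh(ωT) + (ẋ₀/ω)·sinh(ωT) ⇒ p·(1 − cosh) = x(T) − x₀·cosh − (ẋ₀/ω)·sinh
numerator   = 0.1861 − (0.3654)·1.669339 − (0.1650/2.9194)·1.336672 = -0.499423
denominator = 1 − 1.669339 = -0.669339
p = -0.499423 / -0.669339 = 0.7461

p = 0.7461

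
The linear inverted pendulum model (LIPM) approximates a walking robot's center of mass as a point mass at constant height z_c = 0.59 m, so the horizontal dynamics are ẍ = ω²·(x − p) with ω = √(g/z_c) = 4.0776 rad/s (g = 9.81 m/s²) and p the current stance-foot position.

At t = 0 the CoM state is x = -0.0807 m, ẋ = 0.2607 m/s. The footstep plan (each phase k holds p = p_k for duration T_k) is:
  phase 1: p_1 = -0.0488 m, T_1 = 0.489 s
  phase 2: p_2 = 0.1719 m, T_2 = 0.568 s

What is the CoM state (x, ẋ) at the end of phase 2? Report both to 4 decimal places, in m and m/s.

x = 0.2342, ẋ = 0.3483

phase 1: p=-0.0488, T=0.489, ωT=1.993946, cosh=3.740309, sinh=3.604152; start (x,ẋ)=(-0.080700, 0.260700) → end (x,ẋ)=(0.062314, 0.506287)
phase 2: p=0.1719, T=0.568, ωT=2.316077, cosh=5.117246, sinh=5.018586; start (x,ẋ)=(0.062314, 0.506287) → end (x,ẋ)=(0.234246, 0.348258)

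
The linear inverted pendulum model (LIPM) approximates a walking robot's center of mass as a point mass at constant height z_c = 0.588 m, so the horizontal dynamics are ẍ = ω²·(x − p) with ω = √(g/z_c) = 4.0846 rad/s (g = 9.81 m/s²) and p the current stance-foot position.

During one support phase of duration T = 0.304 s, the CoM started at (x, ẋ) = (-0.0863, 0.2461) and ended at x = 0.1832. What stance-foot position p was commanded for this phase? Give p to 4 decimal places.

ωT = 4.0846·0.304 = 1.241718; cosh(ωT) = 1.875222, sinh(ωT) = 1.586335
x(T) = p + (x₀−p)·cosh(ωT) + (ẋ₀/ω)·sinh(ωT) ⇒ p·(1 − cosh) = x(T) − x₀·cosh − (ẋ₀/ω)·sinh
numerator   = 0.1832 − (-0.0863)·1.875222 − (0.2461/4.0846)·1.586335 = 0.249454
denominator = 1 − 1.875222 = -0.875222
p = 0.249454 / -0.875222 = -0.2850

p = -0.2850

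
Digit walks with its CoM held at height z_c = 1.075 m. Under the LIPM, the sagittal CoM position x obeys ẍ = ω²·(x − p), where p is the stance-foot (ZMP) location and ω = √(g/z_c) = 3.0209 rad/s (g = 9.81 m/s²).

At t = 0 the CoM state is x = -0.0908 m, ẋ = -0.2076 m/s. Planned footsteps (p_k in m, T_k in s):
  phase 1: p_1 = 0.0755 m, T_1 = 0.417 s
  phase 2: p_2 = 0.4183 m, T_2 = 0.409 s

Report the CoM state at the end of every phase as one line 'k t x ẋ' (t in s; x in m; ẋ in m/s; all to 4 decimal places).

phase 1: p=0.0755, T=0.417, ωT=1.259715, cosh=1.904076, sinh=1.620342; start (x,ẋ)=(-0.090800, -0.207600) → end (x,ẋ)=(-0.352500, -1.209306)
phase 2: p=0.4183, T=0.409, ωT=1.235548, cosh=1.865470, sinh=1.574794; start (x,ẋ)=(-0.352500, -1.209306) → end (x,ẋ)=(-1.650015, -5.922847)

1 0.4170 -0.3525 -1.2093
2 0.8260 -1.6500 -5.9228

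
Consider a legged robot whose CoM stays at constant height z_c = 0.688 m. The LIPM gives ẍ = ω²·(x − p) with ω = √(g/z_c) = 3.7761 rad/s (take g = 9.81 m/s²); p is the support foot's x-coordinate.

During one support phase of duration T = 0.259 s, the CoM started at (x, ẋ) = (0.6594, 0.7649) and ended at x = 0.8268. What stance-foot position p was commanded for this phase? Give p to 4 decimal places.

ωT = 3.7761·0.259 = 0.978010; cosh(ωT) = 1.517609, sinh(ωT) = 1.141550
x(T) = p + (x₀−p)·cosh(ωT) + (ẋ₀/ω)·sinh(ωT) ⇒ p·(1 − cosh) = x(T) − x₀·cosh − (ẋ₀/ω)·sinh
numerator   = 0.8268 − (0.6594)·1.517609 − (0.7649/3.7761)·1.141550 = -0.405148
denominator = 1 − 1.517609 = -0.517609
p = -0.405148 / -0.517609 = 0.7827

p = 0.7827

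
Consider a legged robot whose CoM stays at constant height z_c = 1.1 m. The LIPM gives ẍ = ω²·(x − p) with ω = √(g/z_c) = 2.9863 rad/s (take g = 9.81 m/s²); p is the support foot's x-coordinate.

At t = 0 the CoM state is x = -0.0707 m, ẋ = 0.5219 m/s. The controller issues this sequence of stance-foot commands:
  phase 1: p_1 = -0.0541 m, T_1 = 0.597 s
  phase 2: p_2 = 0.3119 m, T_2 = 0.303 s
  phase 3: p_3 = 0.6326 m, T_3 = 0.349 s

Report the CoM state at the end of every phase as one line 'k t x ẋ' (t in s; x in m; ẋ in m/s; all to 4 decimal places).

1 0.5970 0.4001 1.4524
2 0.9000 0.9414 2.3609
3 1.2490 2.1062 4.9080

phase 1: p=-0.0541, T=0.597, ωT=1.782821, cosh=3.057386, sinh=2.889223; start (x,ẋ)=(-0.070700, 0.521900) → end (x,ẋ)=(0.400082, 1.452423)
phase 2: p=0.3119, T=0.303, ωT=0.904849, cosh=1.438081, sinh=1.033478; start (x,ẋ)=(0.400082, 1.452423) → end (x,ẋ)=(0.941357, 2.360855)
phase 3: p=0.6326, T=0.349, ωT=1.042219, cosh=1.594086, sinh=1.241415; start (x,ẋ)=(0.941357, 2.360855) → end (x,ẋ)=(2.106201, 4.908042)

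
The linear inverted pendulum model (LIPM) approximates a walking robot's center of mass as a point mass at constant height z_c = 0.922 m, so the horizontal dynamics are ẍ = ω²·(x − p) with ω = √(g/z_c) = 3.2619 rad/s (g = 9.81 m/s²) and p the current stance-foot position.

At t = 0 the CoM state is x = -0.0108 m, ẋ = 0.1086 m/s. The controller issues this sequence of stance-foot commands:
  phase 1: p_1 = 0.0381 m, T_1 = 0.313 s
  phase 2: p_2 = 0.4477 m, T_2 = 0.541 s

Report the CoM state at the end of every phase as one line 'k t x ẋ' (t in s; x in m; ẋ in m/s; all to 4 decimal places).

phase 1: p=0.0381, T=0.313, ωT=1.020975, cosh=1.568071, sinh=1.207828; start (x,ẋ)=(-0.010800, 0.108600) → end (x,ẋ)=(0.001634, -0.022364)
phase 2: p=0.4477, T=0.541, ωT=1.764688, cosh=3.005495, sinh=2.834255; start (x,ẋ)=(0.001634, -0.022364) → end (x,ẋ)=(-0.912381, -4.191120)

1 0.3130 0.0016 -0.0224
2 0.8540 -0.9124 -4.1911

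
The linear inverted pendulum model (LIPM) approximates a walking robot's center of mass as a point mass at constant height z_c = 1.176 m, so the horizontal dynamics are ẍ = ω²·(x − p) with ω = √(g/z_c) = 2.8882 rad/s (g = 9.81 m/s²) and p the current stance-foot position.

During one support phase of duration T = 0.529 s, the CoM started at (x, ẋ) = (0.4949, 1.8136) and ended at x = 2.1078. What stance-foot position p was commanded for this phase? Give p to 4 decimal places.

p = 0.3291

ωT = 2.8882·0.529 = 1.527858; cosh(ωT) = 2.412647, sinh(ωT) = 2.195647
x(T) = p + (x₀−p)·cosh(ωT) + (ẋ₀/ω)·sinh(ωT) ⇒ p·(1 − cosh) = x(T) − x₀·cosh − (ẋ₀/ω)·sinh
numerator   = 2.1078 − (0.4949)·2.412647 − (1.8136/2.8882)·2.195647 = -0.464941
denominator = 1 − 2.412647 = -1.412647
p = -0.464941 / -1.412647 = 0.3291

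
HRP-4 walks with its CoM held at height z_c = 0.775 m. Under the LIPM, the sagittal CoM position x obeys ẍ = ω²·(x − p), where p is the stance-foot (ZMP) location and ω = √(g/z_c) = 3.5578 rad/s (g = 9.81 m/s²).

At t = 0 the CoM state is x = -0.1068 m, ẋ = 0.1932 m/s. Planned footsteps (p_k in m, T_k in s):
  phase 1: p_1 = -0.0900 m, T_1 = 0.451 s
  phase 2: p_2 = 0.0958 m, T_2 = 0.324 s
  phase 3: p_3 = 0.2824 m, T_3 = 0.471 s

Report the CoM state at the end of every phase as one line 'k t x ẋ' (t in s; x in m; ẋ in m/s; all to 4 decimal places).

phase 1: p=-0.0900, T=0.451, ωT=1.604568, cosh=2.588343, sinh=2.387366; start (x,ẋ)=(-0.106800, 0.193200) → end (x,ẋ)=(-0.003842, 0.357372)
phase 2: p=0.0958, T=0.324, ωT=1.152727, cosh=1.741296, sinh=1.425522; start (x,ẋ)=(-0.003842, 0.357372) → end (x,ẋ)=(0.065483, 0.116932)
phase 3: p=0.2824, T=0.471, ωT=1.675724, cosh=2.764917, sinh=2.577744; start (x,ẋ)=(0.065483, 0.116932) → end (x,ẋ)=(-0.232636, -1.666058)

1 0.4510 -0.0038 0.3574
2 0.7750 0.0655 0.1169
3 1.2460 -0.2326 -1.6661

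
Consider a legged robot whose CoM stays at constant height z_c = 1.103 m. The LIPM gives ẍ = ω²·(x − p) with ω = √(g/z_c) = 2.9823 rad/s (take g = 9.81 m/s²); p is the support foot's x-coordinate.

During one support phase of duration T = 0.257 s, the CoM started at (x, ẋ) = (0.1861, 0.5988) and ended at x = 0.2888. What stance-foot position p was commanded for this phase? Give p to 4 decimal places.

p = 0.4024

ωT = 2.9823·0.257 = 0.766451; cosh(ωT) = 1.308387, sinh(ωT) = 0.843728
x(T) = p + (x₀−p)·cosh(ωT) + (ẋ₀/ω)·sinh(ωT) ⇒ p·(1 − cosh) = x(T) − x₀·cosh − (ẋ₀/ω)·sinh
numerator   = 0.2888 − (0.1861)·1.308387 − (0.5988/2.9823)·0.843728 = -0.124098
denominator = 1 − 1.308387 = -0.308387
p = -0.124098 / -0.308387 = 0.4024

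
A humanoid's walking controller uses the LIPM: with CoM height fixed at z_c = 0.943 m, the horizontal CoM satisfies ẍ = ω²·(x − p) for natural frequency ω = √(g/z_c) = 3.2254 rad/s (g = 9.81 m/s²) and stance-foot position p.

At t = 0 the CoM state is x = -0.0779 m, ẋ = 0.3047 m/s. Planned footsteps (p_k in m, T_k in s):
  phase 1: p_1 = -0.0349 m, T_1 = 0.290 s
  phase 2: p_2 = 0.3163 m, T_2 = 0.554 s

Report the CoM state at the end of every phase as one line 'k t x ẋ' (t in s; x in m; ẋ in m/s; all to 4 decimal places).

1 0.2900 0.0037 0.2985
2 0.8440 -0.3746 -2.0094

phase 1: p=-0.0349, T=0.290, ωT=0.935366, cosh=1.470294, sinh=1.077852; start (x,ẋ)=(-0.077900, 0.304700) → end (x,ẋ)=(0.003701, 0.298509)
phase 2: p=0.3163, T=0.554, ωT=1.786872, cosh=3.069114, sinh=2.901631; start (x,ẋ)=(0.003701, 0.298509) → end (x,ẋ)=(-0.374558, -2.009432)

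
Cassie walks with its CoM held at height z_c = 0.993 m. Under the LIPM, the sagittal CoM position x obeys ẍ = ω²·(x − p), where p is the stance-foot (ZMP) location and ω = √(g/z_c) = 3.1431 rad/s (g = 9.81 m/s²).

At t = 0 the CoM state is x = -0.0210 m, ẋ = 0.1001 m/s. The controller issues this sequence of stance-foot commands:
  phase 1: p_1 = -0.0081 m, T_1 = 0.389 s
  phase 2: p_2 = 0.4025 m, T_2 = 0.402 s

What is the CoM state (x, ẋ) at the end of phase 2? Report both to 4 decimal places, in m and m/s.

phase 1: p=-0.0081, T=0.389, ωT=1.222666, cosh=1.845337, sinh=1.550893; start (x,ẋ)=(-0.021000, 0.100100) → end (x,ẋ)=(0.017487, 0.121836)
phase 2: p=0.4025, T=0.402, ωT=1.263526, cosh=1.910265, sinh=1.627610; start (x,ẋ)=(0.017487, 0.121836) → end (x,ẋ)=(-0.269885, -1.736886)

x = -0.2699, ẋ = -1.7369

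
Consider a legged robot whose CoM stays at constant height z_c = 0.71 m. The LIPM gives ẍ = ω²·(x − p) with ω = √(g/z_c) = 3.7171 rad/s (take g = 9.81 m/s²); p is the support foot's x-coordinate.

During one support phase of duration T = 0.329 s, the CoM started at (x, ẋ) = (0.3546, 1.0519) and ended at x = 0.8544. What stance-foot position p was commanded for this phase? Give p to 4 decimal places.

ωT = 3.7171·0.329 = 1.222926; cosh(ωT) = 1.845740, sinh(ωT) = 1.551373
x(T) = p + (x₀−p)·cosh(ωT) + (ẋ₀/ω)·sinh(ωT) ⇒ p·(1 − cosh) = x(T) − x₀·cosh − (ẋ₀/ω)·sinh
numerator   = 0.8544 − (0.3546)·1.845740 − (1.0519/3.7171)·1.551373 = -0.239122
denominator = 1 − 1.845740 = -0.845740
p = -0.239122 / -0.845740 = 0.2827

p = 0.2827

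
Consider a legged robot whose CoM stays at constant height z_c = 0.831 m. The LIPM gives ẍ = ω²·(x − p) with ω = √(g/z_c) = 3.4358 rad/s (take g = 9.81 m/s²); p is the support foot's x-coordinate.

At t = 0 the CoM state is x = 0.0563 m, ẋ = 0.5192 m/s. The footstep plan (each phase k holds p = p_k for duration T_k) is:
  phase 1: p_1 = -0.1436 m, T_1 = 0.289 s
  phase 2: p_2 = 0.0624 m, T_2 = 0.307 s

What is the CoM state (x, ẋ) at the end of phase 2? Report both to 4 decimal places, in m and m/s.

x = 1.0942, ẋ = 3.7698

phase 1: p=-0.1436, T=0.289, ωT=0.992946, cosh=1.534829, sinh=1.164346; start (x,ẋ)=(0.056300, 0.519200) → end (x,ẋ)=(0.339162, 1.596575)
phase 2: p=0.0624, T=0.307, ωT=1.054791, cosh=1.609820, sinh=1.261554; start (x,ẋ)=(0.339162, 1.596575) → end (x,ẋ)=(1.094166, 3.769809)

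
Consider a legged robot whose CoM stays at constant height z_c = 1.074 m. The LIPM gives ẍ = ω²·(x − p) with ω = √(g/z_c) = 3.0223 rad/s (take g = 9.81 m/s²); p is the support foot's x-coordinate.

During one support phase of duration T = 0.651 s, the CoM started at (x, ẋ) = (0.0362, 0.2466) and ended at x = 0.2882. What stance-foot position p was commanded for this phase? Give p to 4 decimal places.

ωT = 3.0223·0.651 = 1.967517; cosh(ωT) = 3.646350, sinh(ωT) = 3.506546
x(T) = p + (x₀−p)·cosh(ωT) + (ẋ₀/ω)·sinh(ωT) ⇒ p·(1 − cosh) = x(T) − x₀·cosh − (ẋ₀/ω)·sinh
numerator   = 0.2882 − (0.0362)·3.646350 − (0.2466/3.0223)·3.506546 = -0.129909
denominator = 1 − 3.646350 = -2.646350
p = -0.129909 / -2.646350 = 0.0491

p = 0.0491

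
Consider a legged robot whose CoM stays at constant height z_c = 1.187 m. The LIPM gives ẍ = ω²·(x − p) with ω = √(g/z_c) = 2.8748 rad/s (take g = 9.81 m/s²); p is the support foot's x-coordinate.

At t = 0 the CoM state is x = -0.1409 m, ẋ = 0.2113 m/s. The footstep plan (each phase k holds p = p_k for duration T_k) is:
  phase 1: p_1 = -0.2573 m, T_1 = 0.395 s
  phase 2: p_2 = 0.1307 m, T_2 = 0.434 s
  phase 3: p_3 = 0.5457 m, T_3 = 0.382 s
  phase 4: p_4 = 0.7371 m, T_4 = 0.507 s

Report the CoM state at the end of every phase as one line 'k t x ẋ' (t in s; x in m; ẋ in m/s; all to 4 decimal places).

1 0.3950 0.0452 0.8299
2 0.8290 0.4306 1.1712
3 1.2110 0.8969 1.5106
4 1.7180 2.1663 4.3535

phase 1: p=-0.2573, T=0.395, ωT=1.135546, cosh=1.717060, sinh=1.395813; start (x,ẋ)=(-0.140900, 0.211300) → end (x,ẋ)=(0.045159, 0.829891)
phase 2: p=0.1307, T=0.434, ωT=1.247663, cosh=1.884686, sinh=1.597511; start (x,ẋ)=(0.045159, 0.829891) → end (x,ẋ)=(0.430648, 1.171235)
phase 3: p=0.5457, T=0.382, ωT=1.098174, cosh=1.666082, sinh=1.332602; start (x,ẋ)=(0.430648, 1.171235) → end (x,ẋ)=(0.896936, 1.510614)
phase 4: p=0.7371, T=0.507, ωT=1.457524, cosh=2.264061, sinh=2.031249; start (x,ẋ)=(0.896936, 1.510614) → end (x,ẋ)=(2.166333, 4.353471)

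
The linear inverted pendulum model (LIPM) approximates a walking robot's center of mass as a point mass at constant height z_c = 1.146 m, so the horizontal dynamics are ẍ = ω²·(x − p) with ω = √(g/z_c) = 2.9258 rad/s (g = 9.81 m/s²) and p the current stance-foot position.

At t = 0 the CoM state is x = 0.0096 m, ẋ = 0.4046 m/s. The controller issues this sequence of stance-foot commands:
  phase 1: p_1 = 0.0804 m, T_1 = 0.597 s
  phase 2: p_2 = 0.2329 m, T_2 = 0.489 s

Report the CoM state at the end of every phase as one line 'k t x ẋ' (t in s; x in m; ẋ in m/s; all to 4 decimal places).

phase 1: p=0.0804, T=0.597, ωT=1.746703, cosh=2.955003, sinh=2.780655; start (x,ẋ)=(0.009600, 0.404600) → end (x,ẋ)=(0.255714, 0.619591)
phase 2: p=0.2329, T=0.489, ωT=1.430716, cosh=2.210415, sinh=1.971278; start (x,ẋ)=(0.255714, 0.619591) → end (x,ẋ)=(0.700782, 1.501135)

1 0.5970 0.2557 0.6196
2 1.0860 0.7008 1.5011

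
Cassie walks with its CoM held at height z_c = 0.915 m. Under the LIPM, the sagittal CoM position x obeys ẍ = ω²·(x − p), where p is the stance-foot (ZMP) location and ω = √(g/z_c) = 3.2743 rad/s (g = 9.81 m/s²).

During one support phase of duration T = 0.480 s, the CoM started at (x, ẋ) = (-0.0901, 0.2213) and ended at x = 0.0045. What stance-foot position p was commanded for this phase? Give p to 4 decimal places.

ωT = 3.2743·0.480 = 1.571664; cosh(ωT) = 2.511176, sinh(ωT) = 2.303477
x(T) = p + (x₀−p)·cosh(ωT) + (ẋ₀/ω)·sinh(ωT) ⇒ p·(1 − cosh) = x(T) − x₀·cosh − (ẋ₀/ω)·sinh
numerator   = 0.0045 − (-0.0901)·2.511176 − (0.2213/3.2743)·2.303477 = 0.075072
denominator = 1 − 2.511176 = -1.511176
p = 0.075072 / -1.511176 = -0.0497

p = -0.0497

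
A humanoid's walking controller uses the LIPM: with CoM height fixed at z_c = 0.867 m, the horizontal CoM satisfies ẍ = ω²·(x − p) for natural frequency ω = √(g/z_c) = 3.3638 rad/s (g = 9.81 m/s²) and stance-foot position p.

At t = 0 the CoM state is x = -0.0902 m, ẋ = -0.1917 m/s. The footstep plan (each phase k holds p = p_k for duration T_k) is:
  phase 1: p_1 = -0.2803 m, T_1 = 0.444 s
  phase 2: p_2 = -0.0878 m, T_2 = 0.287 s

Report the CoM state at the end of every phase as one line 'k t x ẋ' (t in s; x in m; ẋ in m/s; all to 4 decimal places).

phase 1: p=-0.2803, T=0.444, ωT=1.493527, cosh=2.338676, sinh=2.114097; start (x,ẋ)=(-0.090200, -0.191700) → end (x,ẋ)=(0.043802, 0.903553)
phase 2: p=-0.0878, T=0.287, ωT=0.965411, cosh=1.503346, sinh=1.122519; start (x,ẋ)=(0.043802, 0.903553) → end (x,ẋ)=(0.411564, 1.855272)

1 0.4440 0.0438 0.9036
2 0.7310 0.4116 1.8553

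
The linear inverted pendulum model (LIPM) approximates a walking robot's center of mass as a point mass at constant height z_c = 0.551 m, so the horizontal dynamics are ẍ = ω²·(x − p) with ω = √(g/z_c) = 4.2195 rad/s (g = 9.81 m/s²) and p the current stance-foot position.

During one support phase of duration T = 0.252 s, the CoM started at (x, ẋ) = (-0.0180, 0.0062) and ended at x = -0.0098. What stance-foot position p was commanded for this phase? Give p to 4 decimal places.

ωT = 4.2195·0.252 = 1.063314; cosh(ωT) = 1.620631, sinh(ωT) = 1.275321
x(T) = p + (x₀−p)·cosh(ωT) + (ẋ₀/ω)·sinh(ωT) ⇒ p·(1 − cosh) = x(T) − x₀·cosh − (ẋ₀/ω)·sinh
numerator   = -0.0098 − (-0.0180)·1.620631 − (0.0062/4.2195)·1.275321 = 0.017497
denominator = 1 − 1.620631 = -0.620631
p = 0.017497 / -0.620631 = -0.0282

p = -0.0282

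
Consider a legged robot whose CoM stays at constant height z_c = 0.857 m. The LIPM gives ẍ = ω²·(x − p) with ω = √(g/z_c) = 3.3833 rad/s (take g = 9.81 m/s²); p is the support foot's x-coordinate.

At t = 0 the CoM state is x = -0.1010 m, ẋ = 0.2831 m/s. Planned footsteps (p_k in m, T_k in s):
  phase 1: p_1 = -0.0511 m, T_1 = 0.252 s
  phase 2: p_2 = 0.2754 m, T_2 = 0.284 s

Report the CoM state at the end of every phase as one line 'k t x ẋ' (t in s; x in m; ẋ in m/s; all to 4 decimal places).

phase 1: p=-0.0511, T=0.252, ωT=0.852592, cosh=1.386013, sinh=0.959705; start (x,ẋ)=(-0.101000, 0.283100) → end (x,ẋ)=(-0.039958, 0.230357)
phase 2: p=0.2754, T=0.284, ωT=0.960857, cosh=1.498250, sinh=1.115686; start (x,ẋ)=(-0.039958, 0.230357) → end (x,ẋ)=(-0.121122, -0.845250)

1 0.2520 -0.0400 0.2304
2 0.5360 -0.1211 -0.8453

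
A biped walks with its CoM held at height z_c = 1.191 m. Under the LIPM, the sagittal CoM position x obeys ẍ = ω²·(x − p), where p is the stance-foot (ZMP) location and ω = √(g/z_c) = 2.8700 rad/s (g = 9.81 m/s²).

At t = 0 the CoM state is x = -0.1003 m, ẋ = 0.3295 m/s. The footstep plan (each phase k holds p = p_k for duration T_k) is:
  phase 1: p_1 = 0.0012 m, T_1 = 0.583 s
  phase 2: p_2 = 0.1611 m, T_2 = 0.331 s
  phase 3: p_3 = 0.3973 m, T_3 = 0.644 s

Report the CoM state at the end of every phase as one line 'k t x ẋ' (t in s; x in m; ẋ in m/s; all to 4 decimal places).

1 0.5830 0.0164 0.1600
2 0.9140 0.0073 -0.2189
3 1.5580 -1.1075 -4.1770

phase 1: p=0.0012, T=0.583, ωT=1.673210, cosh=2.758446, sinh=2.570802; start (x,ẋ)=(-0.100300, 0.329500) → end (x,ẋ)=(0.016367, 0.160020)
phase 2: p=0.1611, T=0.331, ωT=0.949970, cosh=1.486192, sinh=1.099440; start (x,ẋ)=(0.016367, 0.160020) → end (x,ẋ)=(0.007300, -0.218867)
phase 3: p=0.3973, T=0.644, ωT=1.848280, cosh=3.253199, sinh=3.095691; start (x,ẋ)=(0.007300, -0.218867) → end (x,ẋ)=(-1.107526, -4.177026)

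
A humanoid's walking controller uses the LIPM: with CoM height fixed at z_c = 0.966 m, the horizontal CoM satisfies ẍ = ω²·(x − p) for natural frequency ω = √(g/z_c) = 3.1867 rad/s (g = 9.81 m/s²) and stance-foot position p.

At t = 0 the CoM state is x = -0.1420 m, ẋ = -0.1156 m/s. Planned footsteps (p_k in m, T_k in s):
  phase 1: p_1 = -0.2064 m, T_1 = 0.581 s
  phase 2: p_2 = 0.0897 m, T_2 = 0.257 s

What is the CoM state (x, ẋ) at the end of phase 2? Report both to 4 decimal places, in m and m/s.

x = -0.1047, ẋ = -0.2258

phase 1: p=-0.2064, T=0.581, ωT=1.851473, cosh=3.263099, sinh=3.106093; start (x,ẋ)=(-0.142000, -0.115600) → end (x,ẋ)=(-0.108932, 0.260229)
phase 2: p=0.0897, T=0.257, ωT=0.818982, cosh=1.354535, sinh=0.913655; start (x,ẋ)=(-0.108932, 0.260229) → end (x,ẋ)=(-0.104745, -0.225837)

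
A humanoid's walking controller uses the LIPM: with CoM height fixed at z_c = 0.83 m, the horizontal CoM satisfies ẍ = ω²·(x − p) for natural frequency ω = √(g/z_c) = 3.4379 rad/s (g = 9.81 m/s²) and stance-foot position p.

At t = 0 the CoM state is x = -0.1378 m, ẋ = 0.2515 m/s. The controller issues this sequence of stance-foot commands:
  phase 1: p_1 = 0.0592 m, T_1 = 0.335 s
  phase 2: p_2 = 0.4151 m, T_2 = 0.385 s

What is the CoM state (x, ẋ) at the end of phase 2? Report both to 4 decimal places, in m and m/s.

x = -1.0481, ẋ = -4.6266

phase 1: p=0.0592, T=0.335, ωT=1.151697, cosh=1.739828, sinh=1.423728; start (x,ẋ)=(-0.137800, 0.251500) → end (x,ẋ)=(-0.179393, -0.526676)
phase 2: p=0.4151, T=0.385, ωT=1.323592, cosh=2.011534, sinh=1.745356; start (x,ẋ)=(-0.179393, -0.526676) → end (x,ẋ)=(-1.048126, -4.626599)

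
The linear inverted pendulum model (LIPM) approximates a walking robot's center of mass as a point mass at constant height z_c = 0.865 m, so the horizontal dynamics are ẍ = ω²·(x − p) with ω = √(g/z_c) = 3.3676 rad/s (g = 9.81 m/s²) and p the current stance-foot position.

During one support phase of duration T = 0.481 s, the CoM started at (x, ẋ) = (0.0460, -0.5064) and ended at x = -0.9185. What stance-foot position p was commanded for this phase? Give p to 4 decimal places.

ωT = 3.3676·0.481 = 1.619816; cosh(ωT) = 2.625047, sinh(ωT) = 2.427112
x(T) = p + (x₀−p)·cosh(ωT) + (ẋ₀/ω)·sinh(ωT) ⇒ p·(1 − cosh) = x(T) − x₀·cosh − (ẋ₀/ω)·sinh
numerator   = -0.9185 − (0.0460)·2.625047 − (-0.5064/3.3676)·2.427112 = -0.674277
denominator = 1 − 2.625047 = -1.625047
p = -0.674277 / -1.625047 = 0.4149

p = 0.4149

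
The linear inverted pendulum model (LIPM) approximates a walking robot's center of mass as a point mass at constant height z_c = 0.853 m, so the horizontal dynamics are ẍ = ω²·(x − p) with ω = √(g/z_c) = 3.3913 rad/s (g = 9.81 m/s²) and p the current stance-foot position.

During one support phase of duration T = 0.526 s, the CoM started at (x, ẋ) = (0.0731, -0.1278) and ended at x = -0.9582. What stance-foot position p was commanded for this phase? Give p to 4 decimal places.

ωT = 3.3913·0.526 = 1.783824; cosh(ωT) = 3.060284, sinh(ωT) = 2.892290
x(T) = p + (x₀−p)·cosh(ωT) + (ẋ₀/ω)·sinh(ωT) ⇒ p·(1 − cosh) = x(T) − x₀·cosh − (ẋ₀/ω)·sinh
numerator   = -0.9582 − (0.0731)·3.060284 − (-0.1278/3.3913)·2.892290 = -1.072912
denominator = 1 − 3.060284 = -2.060284
p = -1.072912 / -2.060284 = 0.5208

p = 0.5208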